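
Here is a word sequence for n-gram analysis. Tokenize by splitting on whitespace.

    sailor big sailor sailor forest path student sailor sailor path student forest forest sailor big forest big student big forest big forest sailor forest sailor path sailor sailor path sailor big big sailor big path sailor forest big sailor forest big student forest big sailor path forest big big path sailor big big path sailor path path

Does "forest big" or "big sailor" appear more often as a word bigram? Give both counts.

"forest big" (6 vs 4)

"forest big": 6 occurrences
"big sailor": 4 occurrences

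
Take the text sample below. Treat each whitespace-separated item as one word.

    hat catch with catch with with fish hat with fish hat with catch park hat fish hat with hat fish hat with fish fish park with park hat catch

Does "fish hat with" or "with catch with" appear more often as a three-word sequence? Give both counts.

"fish hat with" (4 vs 1)

"fish hat with": 4 occurrences
"with catch with": 1 occurrence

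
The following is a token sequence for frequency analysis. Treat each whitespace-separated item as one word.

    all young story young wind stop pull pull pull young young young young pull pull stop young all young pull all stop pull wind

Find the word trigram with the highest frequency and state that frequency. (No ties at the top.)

Trigram frequencies (highest first):
  young young young: 2
  all young story: 1
  young story young: 1
  story young wind: 1
  young wind stop: 1
  wind stop pull: 1
  … (15 more, each ≤ 1)

"young young young", 2 times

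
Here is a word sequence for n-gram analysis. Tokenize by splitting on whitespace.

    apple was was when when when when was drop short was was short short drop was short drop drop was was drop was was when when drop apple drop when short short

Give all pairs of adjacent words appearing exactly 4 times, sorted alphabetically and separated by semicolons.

was was; when when

Bigram counts meeting the condition (exactly 4 times):
  was was: 4
  when when: 4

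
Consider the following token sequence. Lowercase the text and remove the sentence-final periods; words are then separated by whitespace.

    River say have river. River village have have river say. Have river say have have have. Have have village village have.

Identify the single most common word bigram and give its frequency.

"have have", 5 times

Bigram frequencies (highest first):
  have have: 5
  river say: 3
  say have: 3
  have river: 3
  village have: 2
  river river: 1
  … (3 more, each ≤ 1)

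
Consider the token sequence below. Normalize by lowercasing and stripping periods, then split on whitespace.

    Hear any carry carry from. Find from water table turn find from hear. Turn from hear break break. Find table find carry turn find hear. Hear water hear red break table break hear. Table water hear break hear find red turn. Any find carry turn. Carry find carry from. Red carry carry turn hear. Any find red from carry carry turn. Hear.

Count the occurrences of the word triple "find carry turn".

2

Scanning the 60 overlapping trigram windows for "find carry turn":
  position 21–23: find carry turn
  position 43–45: find carry turn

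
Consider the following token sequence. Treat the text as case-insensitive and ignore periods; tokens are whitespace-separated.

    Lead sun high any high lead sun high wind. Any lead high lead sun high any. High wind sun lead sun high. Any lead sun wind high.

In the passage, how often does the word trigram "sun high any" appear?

3

Scanning the 25 overlapping trigram windows for "sun high any":
  position 2–4: sun high any
  position 14–16: sun high any
  position 21–23: sun high any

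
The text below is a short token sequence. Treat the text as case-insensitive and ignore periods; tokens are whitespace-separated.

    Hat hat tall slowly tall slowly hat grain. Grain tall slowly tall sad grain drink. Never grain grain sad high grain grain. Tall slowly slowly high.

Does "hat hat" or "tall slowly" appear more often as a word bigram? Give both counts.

"hat hat": 1 occurrence
"tall slowly": 4 occurrences

"tall slowly" (4 vs 1)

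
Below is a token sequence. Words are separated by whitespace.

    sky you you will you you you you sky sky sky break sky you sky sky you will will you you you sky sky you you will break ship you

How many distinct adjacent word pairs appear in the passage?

12

30 tokens → 29 bigram windows in total.
Repeated bigrams (each contributes count−1 duplicates):
  you you: 7
  sky sky: 4
  sky you: 4
  you sky: 3
  you will: 3
  will you: 2
17 duplicate windows → 29 − 17 = 12 distinct.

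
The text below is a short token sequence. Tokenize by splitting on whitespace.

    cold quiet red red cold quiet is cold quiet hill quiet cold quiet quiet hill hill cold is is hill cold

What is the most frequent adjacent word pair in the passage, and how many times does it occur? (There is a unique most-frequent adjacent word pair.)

Bigram frequencies (highest first):
  cold quiet: 4
  quiet hill: 2
  hill cold: 2
  quiet red: 1
  red red: 1
  red cold: 1
  … (9 more, each ≤ 1)

"cold quiet", 4 times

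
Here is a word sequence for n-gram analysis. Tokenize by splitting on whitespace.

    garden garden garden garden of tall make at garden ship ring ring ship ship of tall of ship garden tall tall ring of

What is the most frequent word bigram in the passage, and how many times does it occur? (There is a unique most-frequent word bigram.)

Bigram frequencies (highest first):
  garden garden: 3
  of tall: 2
  garden of: 1
  tall make: 1
  make at: 1
  at garden: 1
  … (13 more, each ≤ 1)

"garden garden", 3 times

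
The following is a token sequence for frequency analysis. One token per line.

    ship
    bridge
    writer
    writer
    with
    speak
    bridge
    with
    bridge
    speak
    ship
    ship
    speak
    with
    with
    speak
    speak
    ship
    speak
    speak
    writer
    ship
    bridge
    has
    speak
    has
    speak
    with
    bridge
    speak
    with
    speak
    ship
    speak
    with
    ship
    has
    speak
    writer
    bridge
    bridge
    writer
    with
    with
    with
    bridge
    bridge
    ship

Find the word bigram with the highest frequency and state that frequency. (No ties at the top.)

"speak with", 4 times

Bigram frequencies (highest first):
  speak with: 4
  with speak: 3
  with bridge: 3
  speak ship: 3
  ship speak: 3
  with with: 3
  … (19 more, each ≤ 3)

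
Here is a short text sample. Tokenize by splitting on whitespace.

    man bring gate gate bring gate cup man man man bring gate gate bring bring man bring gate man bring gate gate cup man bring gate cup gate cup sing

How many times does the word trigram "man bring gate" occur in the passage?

Scanning the 28 overlapping trigram windows for "man bring gate":
  position 1–3: man bring gate
  position 10–12: man bring gate
  position 16–18: man bring gate
  position 19–21: man bring gate
  position 24–26: man bring gate

5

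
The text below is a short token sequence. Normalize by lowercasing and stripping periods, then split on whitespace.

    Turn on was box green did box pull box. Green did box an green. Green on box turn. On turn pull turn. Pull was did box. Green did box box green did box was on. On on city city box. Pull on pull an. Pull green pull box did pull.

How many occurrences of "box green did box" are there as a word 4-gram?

4

Scanning the 47 overlapping 4-gram windows for "box green did box":
  position 4–7: box green did box
  position 9–12: box green did box
  position 26–29: box green did box
  position 30–33: box green did box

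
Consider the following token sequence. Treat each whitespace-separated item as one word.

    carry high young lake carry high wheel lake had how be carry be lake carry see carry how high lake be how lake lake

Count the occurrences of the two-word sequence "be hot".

0

Scanning the 23 overlapping bigram windows for "be hot":
  (none found)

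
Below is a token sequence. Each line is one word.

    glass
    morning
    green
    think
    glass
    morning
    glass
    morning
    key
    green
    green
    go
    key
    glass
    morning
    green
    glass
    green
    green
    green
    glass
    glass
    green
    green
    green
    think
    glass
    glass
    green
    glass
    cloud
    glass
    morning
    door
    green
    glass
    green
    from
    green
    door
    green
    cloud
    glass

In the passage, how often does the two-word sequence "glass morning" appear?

Scanning the 42 overlapping bigram windows for "glass morning":
  position 1–2: glass morning
  position 5–6: glass morning
  position 7–8: glass morning
  position 14–15: glass morning
  position 32–33: glass morning

5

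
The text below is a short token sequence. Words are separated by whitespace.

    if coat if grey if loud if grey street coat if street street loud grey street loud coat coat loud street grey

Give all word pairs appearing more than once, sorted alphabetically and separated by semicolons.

coat if; grey street; if grey; street loud

Bigram counts meeting the condition (more than once):
  coat if: 2
  grey street: 2
  if grey: 2
  street loud: 2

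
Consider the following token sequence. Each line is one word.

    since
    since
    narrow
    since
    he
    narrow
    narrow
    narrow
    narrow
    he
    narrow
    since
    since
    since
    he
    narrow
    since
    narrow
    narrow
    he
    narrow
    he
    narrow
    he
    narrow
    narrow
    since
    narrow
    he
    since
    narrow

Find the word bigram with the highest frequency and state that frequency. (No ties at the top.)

"he narrow", 6 times

Bigram frequencies (highest first):
  he narrow: 6
  narrow narrow: 5
  narrow he: 5
  since narrow: 4
  narrow since: 4
  since since: 3
  … (2 more, each ≤ 2)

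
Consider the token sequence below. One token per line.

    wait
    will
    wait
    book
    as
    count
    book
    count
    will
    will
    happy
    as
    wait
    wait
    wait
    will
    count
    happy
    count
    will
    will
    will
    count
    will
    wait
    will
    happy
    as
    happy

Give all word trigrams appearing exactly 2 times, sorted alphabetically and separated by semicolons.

count will will; will happy as

Trigram counts meeting the condition (exactly 2 times):
  count will will: 2
  will happy as: 2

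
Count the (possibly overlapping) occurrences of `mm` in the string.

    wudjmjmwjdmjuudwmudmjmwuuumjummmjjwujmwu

Sliding a length-2 window over the 40 characters (39 positions):
  position 30–31: mm
  position 31–32: mm

2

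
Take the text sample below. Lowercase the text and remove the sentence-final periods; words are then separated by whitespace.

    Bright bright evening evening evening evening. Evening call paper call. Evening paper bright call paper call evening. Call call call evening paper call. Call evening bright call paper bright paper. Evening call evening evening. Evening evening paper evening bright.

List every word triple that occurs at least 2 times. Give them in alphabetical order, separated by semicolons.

bright call paper; call call evening; call evening paper; call paper call; evening evening evening; paper call evening

Trigram counts meeting the condition (at least 2 times):
  bright call paper: 2
  call call evening: 2
  call evening paper: 2
  call paper call: 2
  evening evening evening: 5
  paper call evening: 2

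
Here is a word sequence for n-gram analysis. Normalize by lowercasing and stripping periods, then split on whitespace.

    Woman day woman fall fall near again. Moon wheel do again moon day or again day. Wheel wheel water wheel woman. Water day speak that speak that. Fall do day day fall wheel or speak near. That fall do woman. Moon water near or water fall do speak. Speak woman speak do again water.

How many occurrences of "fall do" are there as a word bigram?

3

Scanning the 53 overlapping bigram windows for "fall do":
  position 28–29: fall do
  position 38–39: fall do
  position 46–47: fall do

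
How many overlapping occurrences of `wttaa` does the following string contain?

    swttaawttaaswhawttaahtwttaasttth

Sliding a length-5 window over the 32 characters (28 positions):
  position 2–6: wttaa
  position 7–11: wttaa
  position 16–20: wttaa
  position 23–27: wttaa

4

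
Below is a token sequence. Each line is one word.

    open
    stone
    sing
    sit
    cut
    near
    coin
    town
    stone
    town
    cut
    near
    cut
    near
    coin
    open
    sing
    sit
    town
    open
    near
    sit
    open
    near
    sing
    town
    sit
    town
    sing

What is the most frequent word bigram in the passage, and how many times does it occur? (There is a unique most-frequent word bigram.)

"cut near", 3 times

Bigram frequencies (highest first):
  cut near: 3
  sing sit: 2
  near coin: 2
  sit town: 2
  open near: 2
  open stone: 1
  … (16 more, each ≤ 1)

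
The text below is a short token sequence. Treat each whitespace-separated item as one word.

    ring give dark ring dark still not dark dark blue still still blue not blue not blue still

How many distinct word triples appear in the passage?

18 tokens → 16 trigram windows in total.
Repeated trigrams (each contributes count−1 duplicates):
  blue not blue: 2
1 duplicate windows → 16 − 1 = 15 distinct.

15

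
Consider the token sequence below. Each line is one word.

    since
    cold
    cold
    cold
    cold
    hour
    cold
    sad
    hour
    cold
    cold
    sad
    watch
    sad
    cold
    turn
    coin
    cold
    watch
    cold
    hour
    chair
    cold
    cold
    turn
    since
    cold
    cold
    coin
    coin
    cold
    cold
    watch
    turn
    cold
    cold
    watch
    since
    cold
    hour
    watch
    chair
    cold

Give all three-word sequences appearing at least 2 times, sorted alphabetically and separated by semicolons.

Trigram counts meeting the condition (at least 2 times):
  cold cold cold: 2
  cold cold watch: 2
  since cold cold: 2

cold cold cold; cold cold watch; since cold cold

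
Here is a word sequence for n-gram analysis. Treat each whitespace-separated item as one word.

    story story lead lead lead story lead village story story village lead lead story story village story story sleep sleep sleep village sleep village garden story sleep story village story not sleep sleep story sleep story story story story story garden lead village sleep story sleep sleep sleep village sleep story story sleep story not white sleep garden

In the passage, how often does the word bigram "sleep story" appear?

6

Scanning the 57 overlapping bigram windows for "sleep story":
  position 27–28: sleep story
  position 33–34: sleep story
  position 35–36: sleep story
  position 44–45: sleep story
  position 50–51: sleep story
  position 53–54: sleep story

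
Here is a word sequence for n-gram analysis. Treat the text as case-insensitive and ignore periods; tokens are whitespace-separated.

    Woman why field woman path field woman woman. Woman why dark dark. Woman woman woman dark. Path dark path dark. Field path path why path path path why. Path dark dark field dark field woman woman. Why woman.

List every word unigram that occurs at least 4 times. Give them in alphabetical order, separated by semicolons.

dark; field; path; why; woman

Unigram counts meeting the condition (at least 4 times):
  dark: 8
  field: 5
  path: 9
  why: 5
  woman: 11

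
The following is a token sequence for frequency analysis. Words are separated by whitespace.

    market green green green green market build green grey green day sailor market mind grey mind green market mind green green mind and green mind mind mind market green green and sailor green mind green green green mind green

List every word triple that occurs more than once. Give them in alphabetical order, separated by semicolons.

Trigram counts meeting the condition (more than once):
  green green green: 3
  green green mind: 2
  green mind green: 2
  market green green: 2
  mind green green: 2

green green green; green green mind; green mind green; market green green; mind green green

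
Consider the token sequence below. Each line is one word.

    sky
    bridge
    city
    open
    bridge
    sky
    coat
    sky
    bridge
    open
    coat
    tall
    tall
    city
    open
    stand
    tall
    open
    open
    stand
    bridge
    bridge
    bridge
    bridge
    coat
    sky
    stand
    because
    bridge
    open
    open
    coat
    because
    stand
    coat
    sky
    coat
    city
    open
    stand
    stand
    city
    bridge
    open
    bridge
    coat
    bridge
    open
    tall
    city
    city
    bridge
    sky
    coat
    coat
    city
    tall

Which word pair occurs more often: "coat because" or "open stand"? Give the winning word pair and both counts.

"coat because": 1 occurrence
"open stand": 3 occurrences

"open stand" (3 vs 1)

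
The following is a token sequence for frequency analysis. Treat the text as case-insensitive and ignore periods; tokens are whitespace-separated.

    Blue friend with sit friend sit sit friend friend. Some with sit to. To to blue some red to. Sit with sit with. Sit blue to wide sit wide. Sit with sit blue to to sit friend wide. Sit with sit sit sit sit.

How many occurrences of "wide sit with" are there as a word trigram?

2

Scanning the 42 overlapping trigram windows for "wide sit with":
  position 29–31: wide sit with
  position 38–40: wide sit with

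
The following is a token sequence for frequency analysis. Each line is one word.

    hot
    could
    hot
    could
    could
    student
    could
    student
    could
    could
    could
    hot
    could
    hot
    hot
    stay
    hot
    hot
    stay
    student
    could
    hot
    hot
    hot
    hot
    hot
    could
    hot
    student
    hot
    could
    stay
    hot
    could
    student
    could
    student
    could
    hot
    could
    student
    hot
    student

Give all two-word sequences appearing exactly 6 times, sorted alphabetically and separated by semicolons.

could hot; hot hot

Bigram counts meeting the condition (exactly 6 times):
  could hot: 6
  hot hot: 6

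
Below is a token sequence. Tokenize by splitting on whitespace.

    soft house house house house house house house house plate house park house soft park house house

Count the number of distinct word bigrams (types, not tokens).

8

17 tokens → 16 bigram windows in total.
Repeated bigrams (each contributes count−1 duplicates):
  house house: 8
  park house: 2
8 duplicate windows → 16 − 8 = 8 distinct.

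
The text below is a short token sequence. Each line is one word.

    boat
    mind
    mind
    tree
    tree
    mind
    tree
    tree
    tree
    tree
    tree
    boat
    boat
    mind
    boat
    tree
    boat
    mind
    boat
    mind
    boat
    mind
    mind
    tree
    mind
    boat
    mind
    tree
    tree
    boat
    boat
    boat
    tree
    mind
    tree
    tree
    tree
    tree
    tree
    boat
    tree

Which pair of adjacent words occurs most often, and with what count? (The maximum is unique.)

"tree tree", 10 times

Bigram frequencies (highest first):
  tree tree: 10
  boat mind: 6
  mind tree: 5
  tree boat: 4
  mind boat: 4
  tree mind: 3
  … (3 more, each ≤ 3)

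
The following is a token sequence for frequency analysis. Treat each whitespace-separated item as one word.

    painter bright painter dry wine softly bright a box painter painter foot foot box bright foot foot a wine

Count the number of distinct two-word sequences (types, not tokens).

19 tokens → 18 bigram windows in total.
Repeated bigrams (each contributes count−1 duplicates):
  foot foot: 2
1 duplicate windows → 18 − 1 = 17 distinct.

17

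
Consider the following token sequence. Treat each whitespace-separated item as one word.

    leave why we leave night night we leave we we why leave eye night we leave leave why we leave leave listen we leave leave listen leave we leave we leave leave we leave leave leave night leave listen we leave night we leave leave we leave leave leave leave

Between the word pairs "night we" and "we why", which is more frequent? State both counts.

"night we" (3 vs 1)

"night we": 3 occurrences
"we why": 1 occurrence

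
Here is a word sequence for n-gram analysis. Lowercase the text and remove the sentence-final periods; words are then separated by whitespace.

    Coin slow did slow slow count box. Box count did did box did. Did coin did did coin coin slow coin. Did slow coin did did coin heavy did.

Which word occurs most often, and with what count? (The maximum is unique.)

"did", 11 times

Unigram frequencies (highest first):
  did: 11
  coin: 7
  slow: 5
  box: 3
  count: 2
  heavy: 1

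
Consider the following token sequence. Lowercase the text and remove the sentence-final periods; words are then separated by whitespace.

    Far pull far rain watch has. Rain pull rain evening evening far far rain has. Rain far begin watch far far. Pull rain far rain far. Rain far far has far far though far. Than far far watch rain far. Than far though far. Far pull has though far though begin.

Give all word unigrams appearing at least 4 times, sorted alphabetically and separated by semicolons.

Unigram counts meeting the condition (at least 4 times):
  far: 21
  has: 4
  pull: 4
  rain: 9
  though: 4

far; has; pull; rain; though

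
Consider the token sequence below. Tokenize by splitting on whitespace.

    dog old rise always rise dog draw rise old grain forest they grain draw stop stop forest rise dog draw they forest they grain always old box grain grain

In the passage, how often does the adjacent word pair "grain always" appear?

1

Scanning the 28 overlapping bigram windows for "grain always":
  position 24–25: grain always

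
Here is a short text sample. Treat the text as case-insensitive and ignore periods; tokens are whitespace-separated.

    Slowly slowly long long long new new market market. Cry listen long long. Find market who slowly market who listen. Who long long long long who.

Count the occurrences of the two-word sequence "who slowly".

1

Scanning the 25 overlapping bigram windows for "who slowly":
  position 16–17: who slowly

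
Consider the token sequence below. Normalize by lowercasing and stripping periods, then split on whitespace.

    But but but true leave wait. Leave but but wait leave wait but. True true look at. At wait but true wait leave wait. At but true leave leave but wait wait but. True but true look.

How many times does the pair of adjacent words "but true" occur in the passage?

Scanning the 36 overlapping bigram windows for "but true":
  position 3–4: but true
  position 13–14: but true
  position 20–21: but true
  position 26–27: but true
  position 33–34: but true
  position 35–36: but true

6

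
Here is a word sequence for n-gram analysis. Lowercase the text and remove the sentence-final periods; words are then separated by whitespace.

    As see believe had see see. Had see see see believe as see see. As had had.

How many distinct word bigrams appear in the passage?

10

17 tokens → 16 bigram windows in total.
Repeated bigrams (each contributes count−1 duplicates):
  see see: 4
  as see: 2
  had see: 2
  see believe: 2
6 duplicate windows → 16 − 6 = 10 distinct.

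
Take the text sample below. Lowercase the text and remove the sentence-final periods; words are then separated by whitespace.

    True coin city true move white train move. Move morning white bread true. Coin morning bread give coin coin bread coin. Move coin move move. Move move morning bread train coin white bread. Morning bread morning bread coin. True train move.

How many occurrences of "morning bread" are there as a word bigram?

Scanning the 40 overlapping bigram windows for "morning bread":
  position 15–16: morning bread
  position 28–29: morning bread
  position 34–35: morning bread
  position 36–37: morning bread

4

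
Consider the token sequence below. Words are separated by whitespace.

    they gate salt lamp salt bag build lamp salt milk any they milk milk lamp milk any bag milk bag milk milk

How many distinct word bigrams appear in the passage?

22 tokens → 21 bigram windows in total.
Repeated bigrams (each contributes count−1 duplicates):
  bag milk: 2
  lamp salt: 2
  milk any: 2
  milk milk: 2
4 duplicate windows → 21 − 4 = 17 distinct.

17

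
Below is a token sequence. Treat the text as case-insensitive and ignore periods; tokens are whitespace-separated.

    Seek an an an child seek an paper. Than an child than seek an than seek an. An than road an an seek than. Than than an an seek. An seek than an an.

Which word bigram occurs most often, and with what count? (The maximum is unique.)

Bigram frequencies (highest first):
  an an: 6
  seek an: 5
  than an: 3
  an seek: 3
  an child: 2
  than seek: 2
  … (9 more, each ≤ 2)

"an an", 6 times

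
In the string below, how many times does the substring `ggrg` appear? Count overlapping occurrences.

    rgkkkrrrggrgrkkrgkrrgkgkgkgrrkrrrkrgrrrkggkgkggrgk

2

Sliding a length-4 window over the 50 characters (47 positions):
  position 9–12: ggrg
  position 46–49: ggrg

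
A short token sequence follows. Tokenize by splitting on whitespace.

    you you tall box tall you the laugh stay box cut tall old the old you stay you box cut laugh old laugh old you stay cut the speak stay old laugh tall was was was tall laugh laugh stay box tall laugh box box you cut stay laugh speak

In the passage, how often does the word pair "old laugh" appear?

Scanning the 49 overlapping bigram windows for "old laugh":
  position 22–23: old laugh
  position 31–32: old laugh

2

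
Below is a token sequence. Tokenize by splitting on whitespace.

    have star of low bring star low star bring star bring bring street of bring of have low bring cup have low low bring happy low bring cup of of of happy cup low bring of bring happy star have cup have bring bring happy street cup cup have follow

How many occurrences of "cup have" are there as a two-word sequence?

Scanning the 49 overlapping bigram windows for "cup have":
  position 20–21: cup have
  position 41–42: cup have
  position 48–49: cup have

3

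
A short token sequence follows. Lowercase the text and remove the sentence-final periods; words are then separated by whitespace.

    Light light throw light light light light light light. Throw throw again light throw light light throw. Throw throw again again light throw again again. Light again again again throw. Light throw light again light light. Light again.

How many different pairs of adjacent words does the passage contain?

38 tokens → 37 bigram windows in total.
Repeated bigrams (each contributes count−1 duplicates):
  light light: 9
  light throw: 6
  again again: 4
  again light: 4
  throw light: 4
  light again: 3
  throw again: 3
  throw throw: 3
28 duplicate windows → 37 − 28 = 9 distinct.

9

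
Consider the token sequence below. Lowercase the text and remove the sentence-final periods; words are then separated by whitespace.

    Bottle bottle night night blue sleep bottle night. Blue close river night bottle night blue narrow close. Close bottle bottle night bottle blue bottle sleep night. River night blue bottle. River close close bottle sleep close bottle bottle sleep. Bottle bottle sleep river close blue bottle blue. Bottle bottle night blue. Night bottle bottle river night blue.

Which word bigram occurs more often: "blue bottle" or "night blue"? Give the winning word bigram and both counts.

"night blue" (6 vs 4)

"blue bottle": 4 occurrences
"night blue": 6 occurrences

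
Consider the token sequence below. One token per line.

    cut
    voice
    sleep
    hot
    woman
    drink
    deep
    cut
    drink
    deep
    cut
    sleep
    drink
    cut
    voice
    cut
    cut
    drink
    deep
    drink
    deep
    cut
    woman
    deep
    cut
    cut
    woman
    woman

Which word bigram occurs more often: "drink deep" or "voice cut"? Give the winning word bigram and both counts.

"drink deep": 4 occurrences
"voice cut": 1 occurrence

"drink deep" (4 vs 1)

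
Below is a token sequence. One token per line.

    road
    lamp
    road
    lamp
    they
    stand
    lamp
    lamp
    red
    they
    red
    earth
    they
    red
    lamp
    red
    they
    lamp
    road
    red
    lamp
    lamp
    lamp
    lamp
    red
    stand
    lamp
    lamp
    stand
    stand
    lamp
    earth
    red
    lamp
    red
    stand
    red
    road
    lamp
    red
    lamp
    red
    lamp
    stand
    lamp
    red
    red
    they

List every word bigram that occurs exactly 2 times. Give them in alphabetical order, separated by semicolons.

Bigram counts meeting the condition (exactly 2 times):
  lamp road: 2
  lamp stand: 2
  red stand: 2
  they red: 2

lamp road; lamp stand; red stand; they red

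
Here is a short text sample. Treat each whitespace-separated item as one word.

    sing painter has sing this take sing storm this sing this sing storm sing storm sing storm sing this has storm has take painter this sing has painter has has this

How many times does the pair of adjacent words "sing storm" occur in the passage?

4

Scanning the 30 overlapping bigram windows for "sing storm":
  position 7–8: sing storm
  position 12–13: sing storm
  position 14–15: sing storm
  position 16–17: sing storm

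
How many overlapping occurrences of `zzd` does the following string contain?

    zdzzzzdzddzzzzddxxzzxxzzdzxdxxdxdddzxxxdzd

Sliding a length-3 window over the 42 characters (40 positions):
  position 5–7: zzd
  position 13–15: zzd
  position 23–25: zzd

3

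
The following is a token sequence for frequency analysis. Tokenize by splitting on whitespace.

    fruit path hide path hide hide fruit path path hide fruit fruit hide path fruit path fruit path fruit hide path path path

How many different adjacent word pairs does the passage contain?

23 tokens → 22 bigram windows in total.
Repeated bigrams (each contributes count−1 duplicates):
  fruit path: 4
  hide path: 3
  path fruit: 3
  path hide: 3
  path path: 3
  fruit hide: 2
  hide fruit: 2
13 duplicate windows → 22 − 13 = 9 distinct.

9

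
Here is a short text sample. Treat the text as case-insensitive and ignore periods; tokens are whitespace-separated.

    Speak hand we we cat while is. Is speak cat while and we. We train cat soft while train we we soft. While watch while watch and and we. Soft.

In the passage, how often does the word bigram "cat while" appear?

Scanning the 29 overlapping bigram windows for "cat while":
  position 5–6: cat while
  position 10–11: cat while

2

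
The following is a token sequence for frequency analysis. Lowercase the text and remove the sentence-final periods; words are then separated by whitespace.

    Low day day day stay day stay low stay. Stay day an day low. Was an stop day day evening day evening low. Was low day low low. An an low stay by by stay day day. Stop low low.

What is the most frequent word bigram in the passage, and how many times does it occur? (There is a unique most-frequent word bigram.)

Bigram frequencies (highest first):
  day day: 4
  stay day: 3
  low day: 2
  day stay: 2
  low stay: 2
  day low: 2
  … (21 more, each ≤ 2)

"day day", 4 times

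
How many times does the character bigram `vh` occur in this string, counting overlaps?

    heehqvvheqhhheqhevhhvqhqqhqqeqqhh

2

Sliding a length-2 window over the 33 characters (32 positions):
  position 7–8: vh
  position 18–19: vh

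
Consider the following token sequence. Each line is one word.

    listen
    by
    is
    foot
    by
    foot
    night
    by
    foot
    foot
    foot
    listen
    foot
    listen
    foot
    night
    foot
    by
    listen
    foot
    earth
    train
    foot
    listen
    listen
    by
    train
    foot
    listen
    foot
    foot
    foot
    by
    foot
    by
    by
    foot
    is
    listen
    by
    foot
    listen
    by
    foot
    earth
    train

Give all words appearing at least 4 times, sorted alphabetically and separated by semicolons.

by; foot; listen

Unigram counts meeting the condition (at least 4 times):
  by: 10
  foot: 18
  listen: 9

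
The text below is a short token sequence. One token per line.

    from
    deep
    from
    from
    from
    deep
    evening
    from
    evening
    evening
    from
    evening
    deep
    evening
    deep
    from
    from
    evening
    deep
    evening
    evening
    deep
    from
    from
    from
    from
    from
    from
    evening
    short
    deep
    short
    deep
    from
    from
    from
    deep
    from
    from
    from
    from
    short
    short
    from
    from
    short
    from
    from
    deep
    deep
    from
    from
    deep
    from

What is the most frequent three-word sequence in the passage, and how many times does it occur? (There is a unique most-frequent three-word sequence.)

"from from from", 8 times

Trigram frequencies (highest first):
  from from from: 8
  deep from from: 6
  from from deep: 4
  from deep from: 3
  evening from evening: 2
  from evening deep: 2
  … (22 more, each ≤ 2)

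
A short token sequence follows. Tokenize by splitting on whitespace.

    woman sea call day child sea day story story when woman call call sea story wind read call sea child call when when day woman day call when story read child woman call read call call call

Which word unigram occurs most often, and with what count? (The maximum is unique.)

"call", 10 times

Unigram frequencies (highest first):
  call: 10
  woman: 4
  sea: 4
  day: 4
  story: 4
  when: 4
  … (3 more, each ≤ 3)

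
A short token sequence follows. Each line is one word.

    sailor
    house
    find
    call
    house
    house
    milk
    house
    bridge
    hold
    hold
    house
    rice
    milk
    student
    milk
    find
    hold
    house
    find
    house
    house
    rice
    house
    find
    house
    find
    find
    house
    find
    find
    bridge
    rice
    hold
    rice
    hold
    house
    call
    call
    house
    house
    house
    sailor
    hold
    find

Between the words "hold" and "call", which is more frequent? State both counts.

"hold": 6 occurrences
"call": 3 occurrences

"hold" (6 vs 3)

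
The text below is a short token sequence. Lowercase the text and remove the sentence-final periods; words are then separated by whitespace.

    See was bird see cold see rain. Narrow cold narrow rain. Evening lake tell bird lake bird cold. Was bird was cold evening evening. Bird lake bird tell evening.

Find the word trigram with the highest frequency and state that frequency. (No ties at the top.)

"bird lake bird", 2 times

Trigram frequencies (highest first):
  bird lake bird: 2
  see was bird: 1
  was bird see: 1
  bird see cold: 1
  see cold see: 1
  cold see rain: 1
  … (20 more, each ≤ 1)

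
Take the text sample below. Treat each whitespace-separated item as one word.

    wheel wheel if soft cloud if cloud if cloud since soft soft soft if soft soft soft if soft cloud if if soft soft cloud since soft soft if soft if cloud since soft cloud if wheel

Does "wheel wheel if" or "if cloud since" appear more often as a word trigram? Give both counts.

"if cloud since" (2 vs 1)

"wheel wheel if": 1 occurrence
"if cloud since": 2 occurrences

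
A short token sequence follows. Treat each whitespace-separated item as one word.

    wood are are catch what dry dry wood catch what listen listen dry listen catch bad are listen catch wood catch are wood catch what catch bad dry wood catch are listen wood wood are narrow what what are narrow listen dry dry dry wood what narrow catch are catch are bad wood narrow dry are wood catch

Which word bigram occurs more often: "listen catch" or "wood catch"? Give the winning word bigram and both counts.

"listen catch": 2 occurrences
"wood catch": 5 occurrences

"wood catch" (5 vs 2)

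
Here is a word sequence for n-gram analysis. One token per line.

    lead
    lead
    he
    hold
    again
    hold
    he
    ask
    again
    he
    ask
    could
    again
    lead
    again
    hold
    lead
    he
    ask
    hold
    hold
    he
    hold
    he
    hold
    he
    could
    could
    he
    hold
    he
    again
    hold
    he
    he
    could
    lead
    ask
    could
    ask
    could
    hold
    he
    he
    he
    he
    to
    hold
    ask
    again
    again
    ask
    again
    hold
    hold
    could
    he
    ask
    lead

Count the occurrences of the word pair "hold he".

Scanning the 58 overlapping bigram windows for "hold he":
  position 6–7: hold he
  position 21–22: hold he
  position 23–24: hold he
  position 25–26: hold he
  position 30–31: hold he
  position 33–34: hold he
  position 42–43: hold he

7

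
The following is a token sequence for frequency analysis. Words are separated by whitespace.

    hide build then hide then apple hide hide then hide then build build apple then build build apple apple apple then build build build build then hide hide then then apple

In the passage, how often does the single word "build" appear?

9

Scanning the 31 tokens for "build":
  position 2: build
  position 12: build
  position 13: build
  position 16: build
  position 17: build
  position 22: build
  position 23: build
  position 24: build
  position 25: build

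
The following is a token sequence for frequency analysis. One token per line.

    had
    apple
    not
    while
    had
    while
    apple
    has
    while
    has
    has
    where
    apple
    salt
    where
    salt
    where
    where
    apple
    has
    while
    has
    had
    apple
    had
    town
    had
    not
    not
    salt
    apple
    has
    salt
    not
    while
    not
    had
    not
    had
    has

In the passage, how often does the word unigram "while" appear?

5

Scanning the 40 tokens for "while":
  position 4: while
  position 6: while
  position 9: while
  position 21: while
  position 35: while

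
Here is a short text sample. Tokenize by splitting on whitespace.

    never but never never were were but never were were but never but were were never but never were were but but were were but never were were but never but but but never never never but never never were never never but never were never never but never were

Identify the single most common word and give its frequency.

Unigram frequencies (highest first):
  never: 20
  but: 15
  were: 15

"never", 20 times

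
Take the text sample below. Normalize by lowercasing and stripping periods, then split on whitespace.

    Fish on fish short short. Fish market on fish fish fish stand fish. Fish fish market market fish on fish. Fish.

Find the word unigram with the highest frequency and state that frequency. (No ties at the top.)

"fish", 12 times

Unigram frequencies (highest first):
  fish: 12
  on: 3
  market: 3
  short: 2
  stand: 1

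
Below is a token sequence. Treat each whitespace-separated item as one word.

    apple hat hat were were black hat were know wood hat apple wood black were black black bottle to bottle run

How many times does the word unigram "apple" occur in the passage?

Scanning the 21 tokens for "apple":
  position 1: apple
  position 12: apple

2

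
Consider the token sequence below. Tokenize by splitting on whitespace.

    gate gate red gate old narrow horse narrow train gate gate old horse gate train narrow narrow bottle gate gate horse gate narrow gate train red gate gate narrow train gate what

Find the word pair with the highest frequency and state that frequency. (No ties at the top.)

Bigram frequencies (highest first):
  gate gate: 4
  red gate: 2
  gate old: 2
  narrow train: 2
  train gate: 2
  horse gate: 2
  … (15 more, each ≤ 2)

"gate gate", 4 times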